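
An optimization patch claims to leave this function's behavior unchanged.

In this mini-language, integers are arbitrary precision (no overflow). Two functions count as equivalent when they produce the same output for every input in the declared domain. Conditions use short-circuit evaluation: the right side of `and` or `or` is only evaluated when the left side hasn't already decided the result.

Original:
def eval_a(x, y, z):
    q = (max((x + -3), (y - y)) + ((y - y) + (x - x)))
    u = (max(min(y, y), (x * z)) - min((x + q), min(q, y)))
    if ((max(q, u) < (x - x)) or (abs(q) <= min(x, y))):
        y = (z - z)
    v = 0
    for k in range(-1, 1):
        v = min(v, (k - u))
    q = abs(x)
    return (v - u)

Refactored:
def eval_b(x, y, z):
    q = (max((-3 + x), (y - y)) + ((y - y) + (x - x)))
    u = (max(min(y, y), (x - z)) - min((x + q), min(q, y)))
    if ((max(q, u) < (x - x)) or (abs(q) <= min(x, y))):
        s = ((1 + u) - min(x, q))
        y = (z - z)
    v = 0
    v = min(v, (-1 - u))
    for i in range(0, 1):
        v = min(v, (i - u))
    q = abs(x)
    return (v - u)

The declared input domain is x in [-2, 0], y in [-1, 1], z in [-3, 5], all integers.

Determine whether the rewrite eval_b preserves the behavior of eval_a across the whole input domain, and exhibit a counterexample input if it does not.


There is a counterexample at x=-2, y=-1, z=-3: -17 on one side, -7 on the other.
eval_a: q becomes 0; next u becomes 8; next ((max(q, u) < (x - x)) or (abs(q) <= min(x, y))) evaluates to false; next v becomes 0; next at k=-1:; next v becomes -9; next at k=0:; next v becomes -9; next q becomes 2; next final value -17
eval_b: q becomes 0; next u becomes 3; next ((max(q, u) < (x - x)) or (abs(q) <= min(x, y))) evaluates to false; next v becomes 0; next v becomes -4; next at i=0:; next v becomes -4; next q becomes 2; next final value -7
verdict: not equivalent; witness: x=-2, y=-1, z=-3


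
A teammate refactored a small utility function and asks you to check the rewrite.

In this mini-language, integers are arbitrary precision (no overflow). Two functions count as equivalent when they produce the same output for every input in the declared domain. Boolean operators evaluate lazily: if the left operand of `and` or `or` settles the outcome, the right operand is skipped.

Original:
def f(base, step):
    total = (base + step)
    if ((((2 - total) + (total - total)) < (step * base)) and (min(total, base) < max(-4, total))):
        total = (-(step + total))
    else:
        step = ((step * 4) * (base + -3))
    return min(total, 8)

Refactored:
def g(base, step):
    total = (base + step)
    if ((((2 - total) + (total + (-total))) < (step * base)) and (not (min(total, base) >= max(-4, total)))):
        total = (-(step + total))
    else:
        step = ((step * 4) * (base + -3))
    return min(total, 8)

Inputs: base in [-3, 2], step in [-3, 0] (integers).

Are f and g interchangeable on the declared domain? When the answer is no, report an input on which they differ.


The two versions differ — the changes include arithmetic usage differs, and comparison usage differs, and boolean connective usage differs.
Tracing base=0, step=-1: f: total = -1; ((((2 - total) + (total - total)) < (step * base)) and (min(total, base) < max(-4, total))) -> false; step = 12; return -1 | g: total = -1; ((((2 - total) + (total + (-total))) < (step * base)) and (not (min(total, base) >= max(-4, total)))) -> false; step = 12; return -1 — matching result -1.
Sweeping the whole domain (24 inputs) finds no disagreement.
verdict: equivalent


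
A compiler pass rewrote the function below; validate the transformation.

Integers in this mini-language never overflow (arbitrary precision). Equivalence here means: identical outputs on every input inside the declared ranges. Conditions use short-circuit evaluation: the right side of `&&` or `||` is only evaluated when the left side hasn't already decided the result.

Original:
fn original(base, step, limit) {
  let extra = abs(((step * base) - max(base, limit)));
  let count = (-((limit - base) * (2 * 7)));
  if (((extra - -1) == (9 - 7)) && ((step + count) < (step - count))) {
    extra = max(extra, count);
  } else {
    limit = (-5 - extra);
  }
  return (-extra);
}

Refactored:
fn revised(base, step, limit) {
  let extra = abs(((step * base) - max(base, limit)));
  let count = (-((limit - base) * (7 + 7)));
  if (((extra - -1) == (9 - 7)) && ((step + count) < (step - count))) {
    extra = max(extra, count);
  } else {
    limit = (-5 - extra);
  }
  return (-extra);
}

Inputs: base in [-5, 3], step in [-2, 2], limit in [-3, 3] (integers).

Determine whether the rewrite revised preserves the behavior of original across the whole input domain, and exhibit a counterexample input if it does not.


Comparing the listings, the differences include: arithmetic usage differs, and constant usage differs.
One worked example (base=0, step=-1, limit=1) — original: extra=1, then count=-14, then (((extra - -1) == (9 - 7)) && ((step + count) < (step - count))) is true, then extra=1, then returns -1; revised: extra=1, then count=-14, then (((extra - -1) == (9 - 7)) && ((step + count) < (step - count))) is true, then extra=1, then returns -1; agreement on -1.
Across all 315 domain points the two functions coincide.
verdict: equivalent


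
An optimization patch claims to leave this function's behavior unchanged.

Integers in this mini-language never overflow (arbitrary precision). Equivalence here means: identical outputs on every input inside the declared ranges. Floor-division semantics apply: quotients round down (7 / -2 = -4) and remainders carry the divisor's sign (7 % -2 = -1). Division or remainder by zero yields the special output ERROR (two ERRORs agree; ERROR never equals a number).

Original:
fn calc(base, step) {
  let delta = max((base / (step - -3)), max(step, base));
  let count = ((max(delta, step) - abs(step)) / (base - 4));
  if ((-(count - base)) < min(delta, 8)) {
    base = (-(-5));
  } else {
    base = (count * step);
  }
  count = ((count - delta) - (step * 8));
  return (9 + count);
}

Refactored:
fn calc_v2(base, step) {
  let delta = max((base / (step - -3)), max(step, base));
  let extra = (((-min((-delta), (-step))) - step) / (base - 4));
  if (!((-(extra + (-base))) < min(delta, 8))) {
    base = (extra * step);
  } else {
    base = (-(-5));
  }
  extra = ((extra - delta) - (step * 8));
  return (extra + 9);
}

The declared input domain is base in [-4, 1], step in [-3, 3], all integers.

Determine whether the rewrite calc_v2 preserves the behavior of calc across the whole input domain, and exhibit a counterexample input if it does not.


The rewrite breaks on base=-1, step=-2, where the results are 26 and 25.
calc: delta becomes -1; next count becomes 0; next ((-(count - base)) < min(delta, 8)) evaluates to false; next base becomes 0; next count becomes 17; next final value 26
calc_v2: delta becomes -1; next extra becomes -1; next (!((-(extra + (-base))) < min(delta, 8))) evaluates to true; next base becomes 2; next extra becomes 16; next final value 25
verdict: not equivalent; witness: base=-1, step=-2


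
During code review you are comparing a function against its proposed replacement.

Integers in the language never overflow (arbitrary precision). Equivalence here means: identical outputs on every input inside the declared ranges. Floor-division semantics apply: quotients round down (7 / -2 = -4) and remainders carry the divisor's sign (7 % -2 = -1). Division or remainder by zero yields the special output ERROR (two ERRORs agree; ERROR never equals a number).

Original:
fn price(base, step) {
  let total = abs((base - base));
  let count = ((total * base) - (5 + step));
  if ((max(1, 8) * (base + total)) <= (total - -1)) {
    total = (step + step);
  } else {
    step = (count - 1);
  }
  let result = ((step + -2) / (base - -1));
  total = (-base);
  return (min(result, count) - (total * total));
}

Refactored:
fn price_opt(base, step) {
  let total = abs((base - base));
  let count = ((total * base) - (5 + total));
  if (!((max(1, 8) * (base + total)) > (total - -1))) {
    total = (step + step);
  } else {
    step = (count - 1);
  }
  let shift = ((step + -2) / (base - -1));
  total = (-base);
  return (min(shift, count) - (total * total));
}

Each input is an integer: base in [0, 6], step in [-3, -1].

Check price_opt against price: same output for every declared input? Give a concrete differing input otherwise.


Input base=0, step=-2: -4 from price versus -5 from price_opt.
verdict: not equivalent; witness: base=0, step=-2


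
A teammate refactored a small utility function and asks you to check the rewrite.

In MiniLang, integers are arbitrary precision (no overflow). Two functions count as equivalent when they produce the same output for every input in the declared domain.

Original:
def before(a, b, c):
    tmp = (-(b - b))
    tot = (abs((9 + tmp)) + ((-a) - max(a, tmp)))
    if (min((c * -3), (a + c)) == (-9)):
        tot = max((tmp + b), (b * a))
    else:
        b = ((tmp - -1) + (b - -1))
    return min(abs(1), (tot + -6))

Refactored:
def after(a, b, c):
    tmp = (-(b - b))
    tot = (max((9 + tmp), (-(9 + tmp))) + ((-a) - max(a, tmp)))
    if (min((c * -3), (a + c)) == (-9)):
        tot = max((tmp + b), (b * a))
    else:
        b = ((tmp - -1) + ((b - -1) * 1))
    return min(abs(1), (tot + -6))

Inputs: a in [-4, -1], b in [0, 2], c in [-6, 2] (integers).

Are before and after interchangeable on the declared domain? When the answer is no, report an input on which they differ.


The two versions differ — the changes include min/max/abs usage differs; constant usage differs; arithmetic usage differs.
One worked example (a=-2, b=1, c=-5) — before: tmp := 0 | tot := 11 | (min((c * -3), (a + c)) == (-9)): false | b := 3 | result 1; after: tmp := 0 | tot := 11 | (min((c * -3), (a + c)) == (-9)): false | b := 3 | result 1; agreement on 1.
Checked all 108 inputs in the declared domain: the outputs agree on every one.
verdict: equivalent


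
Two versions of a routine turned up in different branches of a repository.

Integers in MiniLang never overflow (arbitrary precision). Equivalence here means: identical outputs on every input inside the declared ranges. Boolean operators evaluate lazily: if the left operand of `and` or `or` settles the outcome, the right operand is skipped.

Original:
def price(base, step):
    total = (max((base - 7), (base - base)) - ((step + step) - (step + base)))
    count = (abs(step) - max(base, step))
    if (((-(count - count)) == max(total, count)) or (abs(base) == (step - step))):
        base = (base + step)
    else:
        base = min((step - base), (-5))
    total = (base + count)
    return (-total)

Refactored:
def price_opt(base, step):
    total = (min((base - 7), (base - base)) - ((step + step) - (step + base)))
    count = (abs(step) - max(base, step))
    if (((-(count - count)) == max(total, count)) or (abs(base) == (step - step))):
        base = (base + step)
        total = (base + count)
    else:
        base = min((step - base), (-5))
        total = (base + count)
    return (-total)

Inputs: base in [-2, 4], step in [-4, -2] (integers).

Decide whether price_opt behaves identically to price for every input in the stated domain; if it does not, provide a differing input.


Run the pair on base=2, step=-2.
price: total=4, then count=0, then (((-(count - count)) == max(total, count)) or (abs(base) == (step - step))) is false, then base=-5, then total=-5, then returns 5
price_opt: total=-1, then count=0, then (((-(count - count)) == max(total, count)) or (abs(base) == (step - step))) is true, then base=0, then total=0, then returns 0
5 vs 0 — the two versions disagree here.
verdict: not equivalent; witness: base=2, step=-2


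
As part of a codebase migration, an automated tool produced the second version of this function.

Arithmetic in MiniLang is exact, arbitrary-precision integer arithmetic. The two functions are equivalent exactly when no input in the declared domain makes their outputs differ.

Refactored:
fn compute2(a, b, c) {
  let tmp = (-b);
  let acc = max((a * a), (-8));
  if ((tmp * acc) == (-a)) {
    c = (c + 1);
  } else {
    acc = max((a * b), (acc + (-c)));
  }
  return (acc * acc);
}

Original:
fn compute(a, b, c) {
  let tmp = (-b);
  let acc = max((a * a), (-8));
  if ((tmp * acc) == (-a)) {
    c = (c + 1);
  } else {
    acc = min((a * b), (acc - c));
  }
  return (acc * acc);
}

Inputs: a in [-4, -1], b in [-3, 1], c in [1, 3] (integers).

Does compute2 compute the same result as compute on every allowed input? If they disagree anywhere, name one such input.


The rewrite breaks on a=-4, b=-3, c=1, where the results are 144 and 225.
compute: tmp = 3; acc = 16; ((tmp * acc) == (-a)) -> false; acc = 12; return 144
compute2: tmp = 3; acc = 16; ((tmp * acc) == (-a)) -> false; acc = 15; return 225
verdict: not equivalent; witness: a=-4, b=-3, c=1


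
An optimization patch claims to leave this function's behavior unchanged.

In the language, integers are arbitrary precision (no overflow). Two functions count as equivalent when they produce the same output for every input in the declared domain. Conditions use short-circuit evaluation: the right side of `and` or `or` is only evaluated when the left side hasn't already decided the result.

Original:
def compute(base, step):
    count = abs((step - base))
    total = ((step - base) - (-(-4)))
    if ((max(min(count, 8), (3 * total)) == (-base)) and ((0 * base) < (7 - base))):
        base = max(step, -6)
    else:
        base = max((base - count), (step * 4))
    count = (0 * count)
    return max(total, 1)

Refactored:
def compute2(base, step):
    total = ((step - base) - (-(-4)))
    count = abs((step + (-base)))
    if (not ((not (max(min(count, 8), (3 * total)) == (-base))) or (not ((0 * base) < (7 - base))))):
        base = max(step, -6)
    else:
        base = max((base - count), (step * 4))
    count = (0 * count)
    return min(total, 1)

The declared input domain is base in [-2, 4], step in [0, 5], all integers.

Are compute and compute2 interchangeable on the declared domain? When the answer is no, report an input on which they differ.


Run the pair on base=-2, step=0.
compute: count becomes 2; next total becomes -2; next ((max(min(count, 8), (3 * total)) == (-base)) and ((0 * base) < (7 - base))) evaluates to true; next base becomes 0; next count becomes 0; next final value 1
compute2: total becomes -2; next count becomes 2; next (not ((not (max(min(count, 8), (3 * total)) == (-base))) or (not ((0 * base) < (7 - base))))) evaluates to true; next base becomes 0; next count becomes 0; next final value -2
1 != -2, so the rewrite changes behavior.
verdict: not equivalent; witness: base=-2, step=0


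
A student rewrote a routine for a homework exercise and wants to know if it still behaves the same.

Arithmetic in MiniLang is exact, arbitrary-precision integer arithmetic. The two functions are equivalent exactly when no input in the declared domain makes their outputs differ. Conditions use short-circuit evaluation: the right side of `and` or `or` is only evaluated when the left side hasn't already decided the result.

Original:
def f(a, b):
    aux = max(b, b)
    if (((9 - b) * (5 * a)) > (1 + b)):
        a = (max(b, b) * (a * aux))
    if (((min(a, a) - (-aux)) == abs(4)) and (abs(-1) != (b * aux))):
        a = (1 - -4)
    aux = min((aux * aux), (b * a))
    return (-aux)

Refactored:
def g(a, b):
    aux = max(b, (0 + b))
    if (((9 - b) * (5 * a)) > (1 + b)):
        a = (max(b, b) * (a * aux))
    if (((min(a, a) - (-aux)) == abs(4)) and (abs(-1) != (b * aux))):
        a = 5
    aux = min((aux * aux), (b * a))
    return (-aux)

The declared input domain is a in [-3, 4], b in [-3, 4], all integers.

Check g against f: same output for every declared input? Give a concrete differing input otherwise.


The two are interchangeable: arithmetic usage differs, plus constant usage differs, and every declared input agrees.
Tracing a=-2, b=3: f: aux=3, then (((9 - b) * (5 * a)) > (1 + b)) is false, then (((min(a, a) - (-aux)) == abs(4)) and (abs(-1) != (b * aux))) is false, then aux=-6, then returns 6 | g: aux=3, then (((9 - b) * (5 * a)) > (1 + b)) is false, then (((min(a, a) - (-aux)) == abs(4)) and (abs(-1) != (b * aux))) is false, then aux=-6, then returns 6 — matching result 6.
Every one of the 64 inputs gives matching results.
verdict: equivalent


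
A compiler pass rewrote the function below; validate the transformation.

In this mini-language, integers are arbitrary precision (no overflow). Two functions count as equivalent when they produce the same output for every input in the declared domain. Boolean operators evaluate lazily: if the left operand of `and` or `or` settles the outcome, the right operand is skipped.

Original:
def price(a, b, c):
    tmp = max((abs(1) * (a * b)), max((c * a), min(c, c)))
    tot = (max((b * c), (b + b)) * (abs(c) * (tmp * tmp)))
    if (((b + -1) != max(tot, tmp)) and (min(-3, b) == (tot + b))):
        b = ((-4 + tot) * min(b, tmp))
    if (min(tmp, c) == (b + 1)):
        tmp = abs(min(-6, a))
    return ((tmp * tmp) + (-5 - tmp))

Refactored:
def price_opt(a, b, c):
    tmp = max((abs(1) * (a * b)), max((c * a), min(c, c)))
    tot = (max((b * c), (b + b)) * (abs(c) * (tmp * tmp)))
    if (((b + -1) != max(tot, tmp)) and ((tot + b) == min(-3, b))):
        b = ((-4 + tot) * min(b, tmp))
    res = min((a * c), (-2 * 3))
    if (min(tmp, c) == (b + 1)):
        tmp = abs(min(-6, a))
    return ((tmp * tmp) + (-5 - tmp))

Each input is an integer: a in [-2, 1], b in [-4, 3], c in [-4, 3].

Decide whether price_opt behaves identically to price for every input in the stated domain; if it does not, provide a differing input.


Reading the diff, among the changes: constant usage differs; also arithmetic usage differs; also min/max/abs usage differs; also statement counts differ; also local variable names differ.
Tracing a=0, b=3, c=3: price: tmp=3, then tot=243, then (((b + -1) != max(tot, tmp)) and (min(-3, b) == (tot + b))) is false, then (min(tmp, c) == (b + 1)) is false, then returns 1 | price_opt: tmp=3, then tot=243, then (((b + -1) != max(tot, tmp)) and ((tot + b) == min(-3, b))) is false, then res=-6, then (min(tmp, c) == (b + 1)) is false, then returns 1 — matching result 1.
Sweeping the whole domain (256 inputs) finds no disagreement.
verdict: equivalent


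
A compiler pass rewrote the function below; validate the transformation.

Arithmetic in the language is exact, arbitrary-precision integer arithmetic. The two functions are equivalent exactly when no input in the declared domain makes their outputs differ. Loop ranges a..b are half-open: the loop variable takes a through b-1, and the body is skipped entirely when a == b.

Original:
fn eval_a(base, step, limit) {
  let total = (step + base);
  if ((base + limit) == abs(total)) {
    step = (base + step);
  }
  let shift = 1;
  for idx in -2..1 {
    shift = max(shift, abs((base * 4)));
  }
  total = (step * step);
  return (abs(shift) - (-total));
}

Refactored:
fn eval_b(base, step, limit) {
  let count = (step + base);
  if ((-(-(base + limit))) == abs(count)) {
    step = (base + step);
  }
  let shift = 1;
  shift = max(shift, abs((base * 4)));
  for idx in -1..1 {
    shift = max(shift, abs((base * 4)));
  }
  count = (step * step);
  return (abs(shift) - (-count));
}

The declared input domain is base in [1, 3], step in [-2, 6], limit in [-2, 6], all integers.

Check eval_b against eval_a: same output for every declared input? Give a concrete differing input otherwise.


Comparing the listings, the differences include: constant usage differs; also min/max/abs usage differs; also statement counts differ; also arithmetic usage differs; also local variable names differ; also loop structure differs.
Tracing base=2, step=6, limit=5: eval_a: total=8, then ((base + limit) == abs(total)) is false, then shift=1, then (idx=-2), then shift=8, then (idx=-1), then shift=8, then (idx=0), then shift=8, then total=36, then returns 44 | eval_b: count=8, then ((-(-(base + limit))) == abs(count)) is false, then shift=1, then shift=8, then (idx=-1), then shift=8, then (idx=0), then shift=8, then count=36, then returns 44 — matching result 44.
Every one of the 243 inputs gives matching results.
verdict: equivalent


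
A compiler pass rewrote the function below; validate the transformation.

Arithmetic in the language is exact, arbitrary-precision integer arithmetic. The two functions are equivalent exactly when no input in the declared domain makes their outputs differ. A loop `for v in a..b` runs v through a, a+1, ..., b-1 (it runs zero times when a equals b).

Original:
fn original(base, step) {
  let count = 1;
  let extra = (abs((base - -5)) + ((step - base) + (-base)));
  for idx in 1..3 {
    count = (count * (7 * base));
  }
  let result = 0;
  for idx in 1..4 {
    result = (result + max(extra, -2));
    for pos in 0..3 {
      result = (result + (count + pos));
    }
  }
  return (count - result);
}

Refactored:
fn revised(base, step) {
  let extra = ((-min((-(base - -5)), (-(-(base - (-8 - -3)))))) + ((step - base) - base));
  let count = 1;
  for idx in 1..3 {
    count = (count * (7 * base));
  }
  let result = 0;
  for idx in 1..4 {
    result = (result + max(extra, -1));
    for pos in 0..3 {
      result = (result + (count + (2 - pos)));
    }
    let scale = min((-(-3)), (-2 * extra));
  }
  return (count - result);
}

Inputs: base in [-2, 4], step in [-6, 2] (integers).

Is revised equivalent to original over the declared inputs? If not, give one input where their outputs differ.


Try base=1, step=-6.
original: count = 1; extra = -2; [idx=1]; count = 7; [idx=2]; count = 49; result = 0; [idx=1]; result = -2; [pos=0]; result = 47; [pos=1]; result = 97; [pos=2]; result = 148; [idx=2]; result = 146; [pos=0]; result = 195; [pos=1]; result = 245; [pos=2]; result = 296; [idx=3]; result = 294; [pos=0]; result = 343; [pos=1]; result = 393; [pos=2]; result = 444; return -395
revised: extra = -2; count = 1; [idx=1]; count = 7; [idx=2]; count = 49; result = 0; [idx=1]; result = -1; [pos=0]; result = 50; [pos=1]; result = 100; [pos=2]; result = 149; scale = 3; [idx=2]; result = 148; [pos=0]; result = 199; [pos=1]; result = 249; [pos=2]; result = 298; scale = 3; [idx=3]; result = 297; [pos=0]; result = 348; [pos=1]; result = 398; [pos=2]; result = 447; scale = 3; return -398
-395 vs -398 — the two versions disagree here.
verdict: not equivalent; witness: base=1, step=-6


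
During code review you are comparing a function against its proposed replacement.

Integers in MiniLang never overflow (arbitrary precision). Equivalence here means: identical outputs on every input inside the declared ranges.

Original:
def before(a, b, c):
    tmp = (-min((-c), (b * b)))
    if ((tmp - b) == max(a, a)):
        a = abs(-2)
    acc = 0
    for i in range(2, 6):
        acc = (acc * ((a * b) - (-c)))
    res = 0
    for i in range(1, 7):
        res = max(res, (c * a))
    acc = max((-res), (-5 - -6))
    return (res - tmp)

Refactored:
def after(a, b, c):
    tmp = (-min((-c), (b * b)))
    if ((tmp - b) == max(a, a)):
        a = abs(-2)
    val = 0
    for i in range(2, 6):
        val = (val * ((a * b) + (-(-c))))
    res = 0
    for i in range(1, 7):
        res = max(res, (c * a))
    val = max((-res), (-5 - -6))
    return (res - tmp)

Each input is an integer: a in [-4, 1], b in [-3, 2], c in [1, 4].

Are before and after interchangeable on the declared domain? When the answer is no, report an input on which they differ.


This is a faithful refactor — local variable names differ; and arithmetic usage differs, but the computed results match everywhere.
Spot check at a=-1, b=-2, c=4 — before: tmp=4, then ((tmp - b) == max(a, a)) is false, then acc=0, then (i=2), then acc=0, then (i=3), then acc=0, then (i=4), then acc=0, then (i=5), then acc=0, then res=0, then (i=1), then res=0, then (i=2), then res=0, then (i=3), then res=0, then (i=4), then res=0, then (i=5), then res=0, then (i=6), then res=0, then acc=1, then returns -4. after: tmp=4, then ((tmp - b) == max(a, a)) is false, then val=0, then (i=2), then val=0, then (i=3), then val=0, then (i=4), then val=0, then (i=5), then val=0, then res=0, then (i=1), then res=0, then (i=2), then res=0, then (i=3), then res=0, then (i=4), then res=0, then (i=5), then res=0, then (i=6), then res=0, then val=1, then returns -4. Both give -4.
An exhaustive pass over the 144 declared inputs shows identical outputs.
verdict: equivalent


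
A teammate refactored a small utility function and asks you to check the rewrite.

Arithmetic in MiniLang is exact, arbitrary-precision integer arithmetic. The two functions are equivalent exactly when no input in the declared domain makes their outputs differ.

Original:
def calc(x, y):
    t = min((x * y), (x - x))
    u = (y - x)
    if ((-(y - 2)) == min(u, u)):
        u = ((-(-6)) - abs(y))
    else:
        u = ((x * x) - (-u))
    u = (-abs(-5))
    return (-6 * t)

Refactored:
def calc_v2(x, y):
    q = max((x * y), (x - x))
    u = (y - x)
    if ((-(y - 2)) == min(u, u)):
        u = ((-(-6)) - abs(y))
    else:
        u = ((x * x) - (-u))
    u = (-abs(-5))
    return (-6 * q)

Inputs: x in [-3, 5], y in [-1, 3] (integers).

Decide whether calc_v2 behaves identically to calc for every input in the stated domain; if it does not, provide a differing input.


These are not equivalent — on x=-3, y=-1 the outputs split (0 vs -18).
calc: t=0, then u=2, then ((-(y - 2)) == min(u, u)) is false, then u=11, then u=-5, then returns 0
calc_v2: q=3, then u=2, then ((-(y - 2)) == min(u, u)) is false, then u=11, then u=-5, then returns -18
verdict: not equivalent; witness: x=-3, y=-1


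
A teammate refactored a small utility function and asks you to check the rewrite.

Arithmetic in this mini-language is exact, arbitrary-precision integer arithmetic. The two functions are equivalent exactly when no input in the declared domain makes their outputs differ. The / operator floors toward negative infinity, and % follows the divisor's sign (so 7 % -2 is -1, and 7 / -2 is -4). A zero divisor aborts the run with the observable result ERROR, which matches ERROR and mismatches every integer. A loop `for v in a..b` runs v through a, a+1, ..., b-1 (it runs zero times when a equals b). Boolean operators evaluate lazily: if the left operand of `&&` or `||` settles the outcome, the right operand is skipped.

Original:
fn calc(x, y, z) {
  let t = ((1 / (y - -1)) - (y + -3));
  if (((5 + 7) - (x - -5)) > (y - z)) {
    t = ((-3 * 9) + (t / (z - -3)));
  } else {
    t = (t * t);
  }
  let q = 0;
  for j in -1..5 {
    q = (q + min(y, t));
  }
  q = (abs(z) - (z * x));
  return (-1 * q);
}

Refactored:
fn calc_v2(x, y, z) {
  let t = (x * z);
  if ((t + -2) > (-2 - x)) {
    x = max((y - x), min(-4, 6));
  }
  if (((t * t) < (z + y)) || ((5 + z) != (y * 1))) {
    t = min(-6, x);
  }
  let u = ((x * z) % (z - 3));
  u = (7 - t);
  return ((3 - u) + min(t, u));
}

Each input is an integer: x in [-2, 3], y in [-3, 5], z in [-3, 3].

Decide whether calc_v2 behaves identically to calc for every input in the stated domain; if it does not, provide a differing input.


Take x=-2, y=-3, z=-3.
calc: t=5, then (((5 + 7) - (x - -5)) > (y - z)) is true, then a zero divisor aborts: ERROR
calc_v2: t=6, then ((t + -2) > (-2 - x)) is true, then x=-1, then (((t * t) < (z + y)) || ((5 + z) != (y * 1))) is true, then t=-6, then u=-3, then u=13, then returns -16
ERROR against -16: the behavior changed.
verdict: not equivalent; witness: x=-2, y=-3, z=-3


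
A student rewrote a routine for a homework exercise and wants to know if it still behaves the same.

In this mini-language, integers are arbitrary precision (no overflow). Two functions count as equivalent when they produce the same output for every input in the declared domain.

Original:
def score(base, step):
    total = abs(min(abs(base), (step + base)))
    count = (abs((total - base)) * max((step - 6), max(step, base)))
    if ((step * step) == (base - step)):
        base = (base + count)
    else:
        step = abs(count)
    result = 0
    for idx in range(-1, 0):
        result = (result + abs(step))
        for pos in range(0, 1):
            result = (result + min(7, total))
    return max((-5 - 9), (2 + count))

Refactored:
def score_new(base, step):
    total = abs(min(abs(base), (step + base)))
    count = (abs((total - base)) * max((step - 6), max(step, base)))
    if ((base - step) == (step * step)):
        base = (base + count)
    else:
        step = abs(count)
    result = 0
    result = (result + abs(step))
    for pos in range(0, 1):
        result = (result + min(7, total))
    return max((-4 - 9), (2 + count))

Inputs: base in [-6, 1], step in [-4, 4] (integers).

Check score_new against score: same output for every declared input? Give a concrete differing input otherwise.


Not equivalent: base=-6, step=-4 separates them (-14 vs -13).
score: total := 10 | count := -64 | ((step * step) == (base - step)): false | step := 64 | result := 0 | iter idx=-1: | result := 64 | iter pos=0: | result := 71 | result -14
score_new: total := 10 | count := -64 | ((base - step) == (step * step)): false | step := 64 | result := 0 | result := 64 | iter pos=0: | result := 71 | result -13
verdict: not equivalent; witness: base=-6, step=-4


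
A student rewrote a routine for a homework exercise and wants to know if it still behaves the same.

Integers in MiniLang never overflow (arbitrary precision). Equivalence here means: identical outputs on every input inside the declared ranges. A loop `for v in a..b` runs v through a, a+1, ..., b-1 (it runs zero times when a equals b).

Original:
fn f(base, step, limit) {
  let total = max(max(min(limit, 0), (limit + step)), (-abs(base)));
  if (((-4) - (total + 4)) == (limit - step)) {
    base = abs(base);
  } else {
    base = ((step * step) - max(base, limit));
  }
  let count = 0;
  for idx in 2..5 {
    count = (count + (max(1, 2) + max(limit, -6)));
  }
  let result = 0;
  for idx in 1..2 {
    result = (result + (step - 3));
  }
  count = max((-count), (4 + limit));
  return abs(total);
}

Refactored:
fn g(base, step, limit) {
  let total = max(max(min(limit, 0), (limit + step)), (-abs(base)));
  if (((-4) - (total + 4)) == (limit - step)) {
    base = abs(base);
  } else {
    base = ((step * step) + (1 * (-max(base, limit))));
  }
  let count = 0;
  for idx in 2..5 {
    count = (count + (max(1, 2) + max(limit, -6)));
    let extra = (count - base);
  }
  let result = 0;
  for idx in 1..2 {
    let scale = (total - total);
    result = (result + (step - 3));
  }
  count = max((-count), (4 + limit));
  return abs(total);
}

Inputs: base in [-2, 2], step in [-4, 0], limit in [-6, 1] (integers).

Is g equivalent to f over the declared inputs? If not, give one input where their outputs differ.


Equivalent — the differences include statement counts differ, and arithmetic usage differs, and constant usage differs, and local variable names differ, yet no declared input distinguishes the two.
Tracing base=0, step=-2, limit=-2: f: total := 0 | (((-4) - (total + 4)) == (limit - step)): false | base := 4 | count := 0 | iter idx=2: | count := 0 | iter idx=3: | count := 0 | iter idx=4: | count := 0 | result := 0 | iter idx=1: | result := -5 | count := 2 | result 0 | g: total := 0 | (((-4) - (total + 4)) == (limit - step)): false | base := 4 | count := 0 | iter idx=2: | count := 0 | extra := -4 | iter idx=3: | count := 0 | extra := -4 | iter idx=4: | count := 0 | extra := -4 | result := 0 | iter idx=1: | scale := 0 | result := -5 | count := 2 | result 0 — matching result 0.
An exhaustive pass over the 200 declared inputs shows identical outputs.
verdict: equivalent


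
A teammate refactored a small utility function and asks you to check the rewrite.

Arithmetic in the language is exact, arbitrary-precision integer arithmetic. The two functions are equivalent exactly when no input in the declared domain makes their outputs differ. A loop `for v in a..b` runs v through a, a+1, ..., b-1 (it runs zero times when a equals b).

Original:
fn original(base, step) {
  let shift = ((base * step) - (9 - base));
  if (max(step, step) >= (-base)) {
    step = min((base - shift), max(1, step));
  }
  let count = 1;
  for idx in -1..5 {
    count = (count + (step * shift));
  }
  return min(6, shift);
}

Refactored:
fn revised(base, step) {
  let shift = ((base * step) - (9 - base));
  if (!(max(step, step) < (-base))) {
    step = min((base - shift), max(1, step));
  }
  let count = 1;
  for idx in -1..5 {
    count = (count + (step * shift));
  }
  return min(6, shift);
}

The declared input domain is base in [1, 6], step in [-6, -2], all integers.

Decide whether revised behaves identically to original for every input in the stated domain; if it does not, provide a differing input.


Reading the diff, among the changes: boolean connective usage differs, and comparison usage differs.
As a probe, take base=6, step=-4: original runs shift := -27 | (max(step, step) >= (-base)): true | step := 1 | count := 1 | iter idx=-1: | count := -26 | iter idx=0: | count := -53 | iter idx=1: | count := -80 | iter idx=2: | count := -107 | iter idx=3: | count := -134 | iter idx=4: | count := -161 | result -27; revised runs shift := -27 | (!(max(step, step) < (-base))): true | step := 1 | count := 1 | iter idx=-1: | count := -26 | iter idx=0: | count := -53 | iter idx=1: | count := -80 | iter idx=2: | count := -107 | iter idx=3: | count := -134 | iter idx=4: | count := -161 | result -27; both end at -27.
Sweeping the whole domain (30 inputs) finds no disagreement.
verdict: equivalent


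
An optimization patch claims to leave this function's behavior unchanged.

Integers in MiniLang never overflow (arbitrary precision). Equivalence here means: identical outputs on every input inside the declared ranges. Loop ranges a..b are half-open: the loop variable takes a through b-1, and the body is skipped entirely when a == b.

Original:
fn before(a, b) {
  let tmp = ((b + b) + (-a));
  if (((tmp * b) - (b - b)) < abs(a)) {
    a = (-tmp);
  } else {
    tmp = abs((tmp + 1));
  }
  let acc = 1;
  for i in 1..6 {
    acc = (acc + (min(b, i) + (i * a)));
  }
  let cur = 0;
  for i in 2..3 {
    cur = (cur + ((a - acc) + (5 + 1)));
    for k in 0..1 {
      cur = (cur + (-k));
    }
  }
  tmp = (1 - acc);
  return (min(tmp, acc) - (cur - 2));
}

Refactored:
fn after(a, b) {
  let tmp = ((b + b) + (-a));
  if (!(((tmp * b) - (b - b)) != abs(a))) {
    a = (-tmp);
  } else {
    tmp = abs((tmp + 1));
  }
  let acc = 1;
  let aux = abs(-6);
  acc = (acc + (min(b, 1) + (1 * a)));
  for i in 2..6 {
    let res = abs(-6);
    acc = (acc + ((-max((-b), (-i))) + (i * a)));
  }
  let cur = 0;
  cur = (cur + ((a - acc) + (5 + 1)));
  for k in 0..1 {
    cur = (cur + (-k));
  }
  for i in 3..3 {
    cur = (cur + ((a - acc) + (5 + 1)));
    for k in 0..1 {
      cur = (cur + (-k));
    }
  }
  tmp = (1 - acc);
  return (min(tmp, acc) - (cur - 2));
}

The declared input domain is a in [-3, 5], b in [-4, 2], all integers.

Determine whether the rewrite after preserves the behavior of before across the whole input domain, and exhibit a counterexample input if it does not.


At a=-3, b=-2: before gives -4, after gives -109.
verdict: not equivalent; witness: a=-3, b=-2


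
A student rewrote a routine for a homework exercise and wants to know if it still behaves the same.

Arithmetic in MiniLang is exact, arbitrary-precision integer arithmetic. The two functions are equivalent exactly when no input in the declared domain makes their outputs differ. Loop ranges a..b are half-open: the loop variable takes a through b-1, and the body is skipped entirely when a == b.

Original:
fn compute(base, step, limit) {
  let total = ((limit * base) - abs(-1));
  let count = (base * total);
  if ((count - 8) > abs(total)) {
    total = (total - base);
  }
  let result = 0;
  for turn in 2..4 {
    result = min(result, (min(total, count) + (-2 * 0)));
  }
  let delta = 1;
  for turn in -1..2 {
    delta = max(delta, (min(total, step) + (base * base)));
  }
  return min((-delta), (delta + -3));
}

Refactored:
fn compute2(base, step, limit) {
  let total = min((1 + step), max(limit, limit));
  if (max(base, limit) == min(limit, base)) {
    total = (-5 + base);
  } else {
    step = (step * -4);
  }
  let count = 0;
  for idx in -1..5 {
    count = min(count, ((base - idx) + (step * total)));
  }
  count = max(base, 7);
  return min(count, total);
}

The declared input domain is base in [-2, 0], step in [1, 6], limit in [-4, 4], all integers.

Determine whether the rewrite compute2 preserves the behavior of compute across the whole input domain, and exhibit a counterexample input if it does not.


At base=-2, step=1, limit=-4: compute gives -5, compute2 gives -4.
verdict: not equivalent; witness: base=-2, step=1, limit=-4


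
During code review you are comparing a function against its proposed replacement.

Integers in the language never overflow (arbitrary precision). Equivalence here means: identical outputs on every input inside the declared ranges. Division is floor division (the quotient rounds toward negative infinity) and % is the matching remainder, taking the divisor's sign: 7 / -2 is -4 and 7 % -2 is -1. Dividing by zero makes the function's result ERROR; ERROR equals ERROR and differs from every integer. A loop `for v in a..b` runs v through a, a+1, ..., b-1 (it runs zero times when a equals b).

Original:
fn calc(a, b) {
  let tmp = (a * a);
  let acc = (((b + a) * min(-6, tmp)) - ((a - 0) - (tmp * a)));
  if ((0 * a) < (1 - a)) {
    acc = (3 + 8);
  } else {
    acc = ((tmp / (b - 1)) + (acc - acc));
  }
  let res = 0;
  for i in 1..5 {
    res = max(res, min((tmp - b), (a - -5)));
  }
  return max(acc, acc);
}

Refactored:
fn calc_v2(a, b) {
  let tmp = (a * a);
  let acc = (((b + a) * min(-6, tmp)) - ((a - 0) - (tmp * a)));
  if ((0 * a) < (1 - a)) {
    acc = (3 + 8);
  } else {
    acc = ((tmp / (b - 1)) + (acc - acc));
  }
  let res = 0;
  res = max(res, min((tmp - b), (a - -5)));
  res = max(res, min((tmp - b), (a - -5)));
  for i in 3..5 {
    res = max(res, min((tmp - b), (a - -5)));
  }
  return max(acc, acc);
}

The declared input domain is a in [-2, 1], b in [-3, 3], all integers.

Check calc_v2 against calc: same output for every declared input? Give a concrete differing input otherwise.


Side by side, the visible changes include: constant usage differs; also loop structure differs; also statement counts differ; also arithmetic usage differs; also min/max/abs usage differs.
Spot check at a=1, b=-3 — calc: tmp becomes 1; next acc becomes 12; next ((0 * a) < (1 - a)) evaluates to false; next acc becomes -1; next res becomes 0; next at i=1:; next res becomes 4; next at i=2:; next res becomes 4; next at i=3:; next res becomes 4; next at i=4:; next res becomes 4; next final value -1. calc_v2: tmp becomes 1; next acc becomes 12; next ((0 * a) < (1 - a)) evaluates to false; next acc becomes -1; next res becomes 0; next res becomes 4; next res becomes 4; next at i=3:; next res becomes 4; next at i=4:; next res becomes 4; next final value -1. Both give -1.
Every one of the 28 inputs gives matching results.
verdict: equivalent


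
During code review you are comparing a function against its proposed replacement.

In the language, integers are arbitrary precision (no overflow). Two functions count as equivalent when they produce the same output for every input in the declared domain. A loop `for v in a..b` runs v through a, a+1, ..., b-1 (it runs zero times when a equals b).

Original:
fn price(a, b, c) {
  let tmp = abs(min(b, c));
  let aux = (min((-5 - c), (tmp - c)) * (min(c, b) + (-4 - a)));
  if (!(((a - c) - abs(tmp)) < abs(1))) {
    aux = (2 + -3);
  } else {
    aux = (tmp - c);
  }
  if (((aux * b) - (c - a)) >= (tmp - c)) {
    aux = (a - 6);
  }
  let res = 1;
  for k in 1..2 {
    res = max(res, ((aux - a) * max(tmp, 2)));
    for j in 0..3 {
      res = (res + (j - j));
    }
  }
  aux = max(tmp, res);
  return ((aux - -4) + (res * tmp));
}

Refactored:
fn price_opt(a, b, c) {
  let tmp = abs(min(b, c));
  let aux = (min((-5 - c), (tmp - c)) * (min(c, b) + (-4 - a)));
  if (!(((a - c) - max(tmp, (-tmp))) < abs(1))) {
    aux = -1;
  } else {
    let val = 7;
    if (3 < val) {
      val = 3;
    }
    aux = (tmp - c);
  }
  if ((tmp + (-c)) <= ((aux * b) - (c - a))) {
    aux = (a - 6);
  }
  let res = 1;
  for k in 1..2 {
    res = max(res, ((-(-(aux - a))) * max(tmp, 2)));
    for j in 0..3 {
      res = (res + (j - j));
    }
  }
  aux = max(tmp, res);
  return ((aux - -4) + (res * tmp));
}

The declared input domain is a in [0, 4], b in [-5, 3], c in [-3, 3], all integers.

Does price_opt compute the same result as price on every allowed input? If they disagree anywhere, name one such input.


Equivalent — the differences include branching structure differs; also statement counts differ; also min/max/abs usage differs; also arithmetic usage differs; also constant usage differs; also comparison usage differs; also local variable names differ, yet no declared input distinguishes the two.
Tracing a=0, b=0, c=-3: price: tmp=3, then aux=14, then (!(((a - c) - abs(tmp)) < abs(1))) is false, then aux=6, then (((aux * b) - (c - a)) >= (tmp - c)) is false, then res=1, then (k=1), then res=18, then (j=0), then res=18, then (j=1), then res=18, then (j=2), then res=18, then aux=18, then returns 76 | price_opt: tmp=3, then aux=14, then (!(((a - c) - max(tmp, (-tmp))) < abs(1))) is false, then val=7, then (3 < val) is true, then val=3, then aux=6, then ((tmp + (-c)) <= ((aux * b) - (c - a))) is false, then res=1, then (k=1), then res=18, then (j=0), then res=18, then (j=1), then res=18, then (j=2), then res=18, then aux=18, then returns 76 — matching result 76.
Across all 315 domain points the two functions coincide.
verdict: equivalent
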